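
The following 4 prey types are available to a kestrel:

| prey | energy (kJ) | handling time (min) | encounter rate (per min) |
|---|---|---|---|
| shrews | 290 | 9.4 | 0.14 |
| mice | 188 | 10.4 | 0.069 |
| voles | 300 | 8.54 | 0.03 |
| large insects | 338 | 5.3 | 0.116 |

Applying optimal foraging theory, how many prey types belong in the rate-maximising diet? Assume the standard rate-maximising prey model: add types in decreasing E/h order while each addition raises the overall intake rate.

3

E/h in descending order: large insects 63.8, voles 35.1, shrews 30.9, mice 18.1 kJ/min. The optimal diet is the largest prefix of this list for which every included type satisfies E_i/h_i > R on the types above it.
Rate on top 1: 24.28. voles: 35.1 > 24.28 → include.
Rate on top 2: 25.77. shrews: 30.9 > 25.77 → include.
Rate on top 3: 27.87. mice: 18.1 < 27.87 → exclude; stop.
Optimal diet: large insects, voles, shrews — 3 of 4 types.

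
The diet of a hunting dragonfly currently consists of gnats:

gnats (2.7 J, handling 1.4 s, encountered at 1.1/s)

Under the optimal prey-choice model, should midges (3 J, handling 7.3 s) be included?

On gnats alone, R = ΣλE/(1+Σλh) = 2.97/2.54 = 1.169 J/s.
midges: E/h = 3/7.3 = 0.411 J/s.
0.411 < 1.169, so adding midges would lower the average — exclude it.

No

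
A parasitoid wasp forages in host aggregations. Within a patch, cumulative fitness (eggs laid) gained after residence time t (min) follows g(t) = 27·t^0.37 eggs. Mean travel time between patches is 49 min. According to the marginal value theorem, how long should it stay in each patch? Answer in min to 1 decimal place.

28.8 min

By the marginal value theorem, leave when the instantaneous gain rate g'(t) equals the habitat-wide average g(t)/(T + t).
g'(t) = 0.37·27·t^-0.63. Setting 0.37·27·t^-0.63 = 27·t^0.37/(49+t) gives 0.37(49+t) = t, so 0.63·t = 0.37×49.
t* = 0.37×49/0.63 = 28.78 min.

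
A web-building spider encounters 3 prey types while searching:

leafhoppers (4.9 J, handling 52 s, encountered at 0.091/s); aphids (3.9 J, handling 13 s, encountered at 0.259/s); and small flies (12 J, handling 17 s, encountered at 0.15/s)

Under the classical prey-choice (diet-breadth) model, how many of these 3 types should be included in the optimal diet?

Profitabilities (E/h, J/s): small flies 0.706, aphids 0.3, leafhoppers 0.0942. Add prey in this order while the next type's profitability exceeds the intake rate on those already taken.
Rate on top 1: 0.507. aphids: 0.3 < 0.507 → exclude; stop.
Optimal diet: small flies — 1 of 3 types.

1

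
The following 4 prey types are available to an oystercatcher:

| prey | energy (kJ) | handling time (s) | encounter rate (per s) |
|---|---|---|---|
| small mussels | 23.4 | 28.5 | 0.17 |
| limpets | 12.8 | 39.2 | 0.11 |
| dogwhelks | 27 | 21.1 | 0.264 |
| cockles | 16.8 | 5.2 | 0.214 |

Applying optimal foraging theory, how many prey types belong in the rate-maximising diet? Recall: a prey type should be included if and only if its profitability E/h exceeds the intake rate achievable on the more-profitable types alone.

E/h in descending order: cockles 3.23, dogwhelks 1.28, small mussels 0.821, limpets 0.327 kJ/s. The optimal diet is the largest prefix of this list for which every included type satisfies E_i/h_i > R on the types above it.
Rate on top 1: 1.702. dogwhelks: 1.28 < 1.702 → exclude; stop.
Optimal diet: cockles — 1 of 4 types.

1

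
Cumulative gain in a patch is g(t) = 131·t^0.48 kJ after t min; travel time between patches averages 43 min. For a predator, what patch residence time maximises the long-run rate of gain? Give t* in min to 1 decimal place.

Maximise g(t)/(T+t): set derivative to zero → g'(t)(T+t) = g(t).
g'(t) = 0.48·131·t^-0.52. Setting 0.48·131·t^-0.52 = 131·t^0.48/(43+t) gives 0.48(43+t) = t, so 0.52·t = 0.48×43.
t* = 0.48×43/0.52 = 39.69 min.

39.7 min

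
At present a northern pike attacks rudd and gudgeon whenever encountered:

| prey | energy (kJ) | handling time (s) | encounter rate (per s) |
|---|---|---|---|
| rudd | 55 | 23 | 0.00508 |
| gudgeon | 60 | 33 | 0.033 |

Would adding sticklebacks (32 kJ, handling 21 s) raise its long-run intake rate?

On rudd and gudgeon alone, R = ΣλE/(1+Σλh) = 2.259/2.206 = 1.024 kJ/s.
sticklebacks: E/h = 32/21 = 1.524 kJ/s.
1.524 > 1.024, so adding sticklebacks raises the average — include it.

Yes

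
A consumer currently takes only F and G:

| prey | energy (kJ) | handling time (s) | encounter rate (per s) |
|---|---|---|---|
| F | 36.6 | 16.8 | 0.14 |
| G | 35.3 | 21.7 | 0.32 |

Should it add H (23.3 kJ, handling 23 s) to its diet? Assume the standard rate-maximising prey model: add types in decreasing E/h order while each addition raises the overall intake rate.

Current rate: (0.14×36.6 + 0.32×35.3)/(1 + 0.14×16.8 + 0.32×21.7) = 1.595 kJ/s.
H: E/h = 23.3/23 = 1.013 kJ/s.
Since 1.013 < R, time spent handling H is better spent searching.

No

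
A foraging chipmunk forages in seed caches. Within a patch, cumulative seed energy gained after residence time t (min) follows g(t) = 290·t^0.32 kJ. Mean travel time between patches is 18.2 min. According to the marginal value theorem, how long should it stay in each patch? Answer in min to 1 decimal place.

8.6 min

Optimal t* satisfies g'(t*) = g(t*)/(T + t*).
g'(t) = 0.32·290·t^-0.68. Setting 0.32·290·t^-0.68 = 290·t^0.32/(18.2+t) gives 0.32(18.2+t) = t, so 0.68·t = 0.32×18.2.
t* = 0.32×18.2/0.68 = 8.565 min.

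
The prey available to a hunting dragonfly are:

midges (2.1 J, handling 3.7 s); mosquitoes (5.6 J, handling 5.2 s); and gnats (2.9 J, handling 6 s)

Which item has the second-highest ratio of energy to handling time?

In descending order of E/h:
mosquitoes: 5.6/5.2 = 1.08 J/s
midges: 2.1/3.7 = 0.568 J/s
gnats: 2.9/6 = 0.483 J/s

midges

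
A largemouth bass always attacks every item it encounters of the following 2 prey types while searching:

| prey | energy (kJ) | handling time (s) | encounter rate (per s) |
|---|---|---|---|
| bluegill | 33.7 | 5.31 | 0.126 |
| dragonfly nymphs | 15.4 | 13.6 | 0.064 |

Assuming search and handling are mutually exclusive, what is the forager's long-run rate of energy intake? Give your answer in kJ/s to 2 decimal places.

2.06 kJ/s

Energy encountered per unit search time: 0.126×33.7 + 0.064×15.4 = 5.232 kJ/s.
Handling time per unit search time: 0.126×5.31 + 0.064×13.6 = 1.539.
Rate = 5.232/(1 + 1.539) = 2.06 kJ/s.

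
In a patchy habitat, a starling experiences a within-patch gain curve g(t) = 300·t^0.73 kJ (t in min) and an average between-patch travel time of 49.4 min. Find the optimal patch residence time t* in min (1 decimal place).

133.6 min

By the marginal value theorem, leave when the instantaneous gain rate g'(t) equals the habitat-wide average g(t)/(T + t).
g'(t) = 0.73·300·t^-0.27. Setting 0.73·300·t^-0.27 = 300·t^0.73/(49.4+t) gives 0.73(49.4+t) = t, so 0.27·t = 0.73×49.4.
t* = 0.73×49.4/0.27 = 133.6 min.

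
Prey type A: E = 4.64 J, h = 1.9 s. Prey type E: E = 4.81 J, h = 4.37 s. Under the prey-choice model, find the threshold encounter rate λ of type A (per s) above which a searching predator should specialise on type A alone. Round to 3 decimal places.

0.432 per s

The zero-one rule: include type E iff E₂/h₂ > λE₁/(1+λh₁). Equality gives the switch point.
λE₁h₂ = E₂ + λE₂h₁ ⇒ λ = E₂/(E₁h₂ − E₂h₁) = 4.81/(20.28 − 9.139) = 0.4319 per s.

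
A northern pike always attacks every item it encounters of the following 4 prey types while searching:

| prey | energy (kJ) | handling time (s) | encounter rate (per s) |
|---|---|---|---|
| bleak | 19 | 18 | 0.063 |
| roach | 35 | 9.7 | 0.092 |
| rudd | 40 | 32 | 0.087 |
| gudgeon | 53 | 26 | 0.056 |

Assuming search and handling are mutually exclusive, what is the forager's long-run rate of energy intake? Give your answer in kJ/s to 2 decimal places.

Energy encountered per unit search time: 0.063×19 + 0.092×35 + 0.087×40 + 0.056×53 = 10.86 kJ/s.
Handling time per unit search time: 0.063×18 + 0.092×9.7 + 0.087×32 + 0.056×26 = 6.266.
Rate = 10.86/(1 + 6.266) = 1.495 kJ/s.

1.50 kJ/s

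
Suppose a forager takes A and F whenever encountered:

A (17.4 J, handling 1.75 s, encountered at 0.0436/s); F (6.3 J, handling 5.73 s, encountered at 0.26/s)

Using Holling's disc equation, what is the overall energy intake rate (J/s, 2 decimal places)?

R = (0.0436×17.4 + 0.26×6.3) / (1 + 0.0436×1.75 + 0.26×5.73) = 2.397/2.566 = 0.934 J/s.

0.93 J/s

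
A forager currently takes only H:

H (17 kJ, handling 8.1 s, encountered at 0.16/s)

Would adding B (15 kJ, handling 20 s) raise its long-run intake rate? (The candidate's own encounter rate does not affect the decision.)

On H alone, R = ΣλE/(1+Σλh) = 2.72/2.296 = 1.185 kJ/s.
B: E/h = 15/20 = 0.75 kJ/s.
0.75 < 1.185, so adding B would lower the average — exclude it.

No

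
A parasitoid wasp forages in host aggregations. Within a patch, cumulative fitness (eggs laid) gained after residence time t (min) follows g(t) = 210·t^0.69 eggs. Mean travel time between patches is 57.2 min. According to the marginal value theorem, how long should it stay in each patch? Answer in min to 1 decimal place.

127.3 min

Maximise g(t)/(T+t): set derivative to zero → g'(t)(T+t) = g(t).
g'(t) = 0.69·210·t^-0.31. Setting 0.69·210·t^-0.31 = 210·t^0.69/(57.2+t) gives 0.69(57.2+t) = t, so 0.31·t = 0.69×57.2.
t* = 0.69×57.2/0.31 = 127.3 min.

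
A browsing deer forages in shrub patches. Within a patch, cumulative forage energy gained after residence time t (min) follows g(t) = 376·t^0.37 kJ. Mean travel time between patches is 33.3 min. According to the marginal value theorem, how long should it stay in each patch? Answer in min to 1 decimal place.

19.6 min

By the marginal value theorem, leave when the instantaneous gain rate g'(t) equals the habitat-wide average g(t)/(T + t).
g'(t) = 0.37·376·t^-0.63. Setting 0.37·376·t^-0.63 = 376·t^0.37/(33.3+t) gives 0.37(33.3+t) = t, so 0.63·t = 0.37×33.3.
t* = 0.37×33.3/0.63 = 19.56 min.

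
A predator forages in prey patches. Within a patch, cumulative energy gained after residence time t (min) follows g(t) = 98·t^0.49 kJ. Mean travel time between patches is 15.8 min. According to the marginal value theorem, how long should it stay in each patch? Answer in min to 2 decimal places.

15.18 min

Maximise g(t)/(T+t): set derivative to zero → g'(t)(T+t) = g(t).
g'(t) = 0.49·98·t^-0.51. Setting 0.49·98·t^-0.51 = 98·t^0.49/(15.8+t) gives 0.49(15.8+t) = t, so 0.51·t = 0.49×15.8.
t* = 0.49×15.8/0.51 = 15.18 min.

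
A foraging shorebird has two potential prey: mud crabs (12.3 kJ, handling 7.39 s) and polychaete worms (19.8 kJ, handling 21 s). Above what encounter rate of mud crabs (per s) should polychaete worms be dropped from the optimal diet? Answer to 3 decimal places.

Drop polychaete worms once their profitability E₂/h₂ falls below the rate achievable on mud crabs alone: E₂/h₂ = λE₁/(1 + λh₁).
Solve for λ: λE₁h₂ = E₂(1 + λh₁) → λ(E₁h₂ − E₂h₁) = E₂ → λ = E₂/(E₁h₂ − E₂h₁).
λ = 19.8/(12.3×21 − 19.8×7.39) = 19.8/112 = 0.1768 per s.

0.177 per s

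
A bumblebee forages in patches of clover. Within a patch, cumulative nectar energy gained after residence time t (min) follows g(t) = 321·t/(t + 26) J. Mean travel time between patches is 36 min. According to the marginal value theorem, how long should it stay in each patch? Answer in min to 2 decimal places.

Maximise g(t)/(T+t): set derivative to zero → g'(t)(T+t) = g(t).
g'(t) = 321·26/(t + 26)². Setting 321·26/(t+26)² = 321t/[(t+26)(36+t)] gives 26(36+t) = t(t+26), so t² = 26×36 = 936.
t* = √936 = 30.59 min.

30.59 min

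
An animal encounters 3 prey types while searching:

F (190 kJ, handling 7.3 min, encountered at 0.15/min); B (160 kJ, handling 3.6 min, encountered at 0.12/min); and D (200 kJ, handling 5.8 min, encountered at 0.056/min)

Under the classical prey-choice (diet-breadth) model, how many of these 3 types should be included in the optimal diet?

Profitabilities (E/h, kJ/min): B 44.4, D 34.5, F 26. Add prey in this order while the next type's profitability exceeds the intake rate on those already taken.
Rate on top 1: 13.41. D: 34.5 > 13.41 → include.
Rate on top 2: 17.3. F: 26 > 17.3 → include.
Optimal diet: B, D, F — 3 of 3 types.

3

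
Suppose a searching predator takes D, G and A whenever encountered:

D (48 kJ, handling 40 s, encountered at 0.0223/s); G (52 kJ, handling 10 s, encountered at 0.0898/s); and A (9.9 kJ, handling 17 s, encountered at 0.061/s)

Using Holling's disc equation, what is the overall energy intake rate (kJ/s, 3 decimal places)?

1.658 kJ/s

Energy encountered per unit search time: 0.0223×48 + 0.0898×52 + 0.061×9.9 = 6.344 kJ/s.
Handling time per unit search time: 0.0223×40 + 0.0898×10 + 0.061×17 = 2.827.
Rate = 6.344/(1 + 2.827) = 1.658 kJ/s.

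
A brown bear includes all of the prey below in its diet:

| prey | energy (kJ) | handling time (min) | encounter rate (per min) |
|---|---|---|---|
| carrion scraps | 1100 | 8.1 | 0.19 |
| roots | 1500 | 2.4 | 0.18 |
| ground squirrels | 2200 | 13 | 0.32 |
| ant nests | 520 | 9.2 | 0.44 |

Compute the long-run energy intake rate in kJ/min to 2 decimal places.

126.29 kJ/min

R = (0.19×1100 + 0.18×1500 + 0.32×2200 + 0.44×520) / (1 + 0.19×8.1 + 0.18×2.4 + 0.32×13 + 0.44×9.2) = 1412/11.18 = 126.3 kJ/min.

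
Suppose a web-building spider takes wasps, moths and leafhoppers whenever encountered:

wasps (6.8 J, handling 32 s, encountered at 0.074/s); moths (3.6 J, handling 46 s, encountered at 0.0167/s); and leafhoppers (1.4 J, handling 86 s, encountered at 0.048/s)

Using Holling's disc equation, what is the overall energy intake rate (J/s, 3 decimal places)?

Energy encountered per unit search time: 0.074×6.8 + 0.0167×3.6 + 0.048×1.4 = 0.6305 J/s.
Handling time per unit search time: 0.074×32 + 0.0167×46 + 0.048×86 = 7.264.
Rate = 0.6305/(1 + 7.264) = 0.0763 J/s.

0.076 J/s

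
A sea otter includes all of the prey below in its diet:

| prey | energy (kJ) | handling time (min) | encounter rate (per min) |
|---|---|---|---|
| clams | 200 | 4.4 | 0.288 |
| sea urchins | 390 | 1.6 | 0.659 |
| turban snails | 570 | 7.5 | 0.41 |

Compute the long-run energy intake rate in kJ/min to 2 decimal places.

R = (0.288×200 + 0.659×390 + 0.41×570) / (1 + 0.288×4.4 + 0.659×1.6 + 0.41×7.5) = 548.3/6.397 = 85.72 kJ/min.

85.72 kJ/min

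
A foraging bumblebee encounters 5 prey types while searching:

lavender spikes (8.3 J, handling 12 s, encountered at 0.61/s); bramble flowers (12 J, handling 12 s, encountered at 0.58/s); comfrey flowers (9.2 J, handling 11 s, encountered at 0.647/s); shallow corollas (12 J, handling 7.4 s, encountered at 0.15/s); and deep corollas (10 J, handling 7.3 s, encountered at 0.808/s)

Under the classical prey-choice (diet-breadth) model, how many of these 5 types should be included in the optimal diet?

2

Rank by E/h (J/s): shallow corollas 1.62, deep corollas 1.37, bramble flowers 1, comfrey flowers 0.836, lavender spikes 0.692. Include each in turn until the next type's E/h falls below the running intake rate.
Rate on top 1: 0.8531. deep corollas: 1.37 > 0.8531 → include.
Rate on top 2: 1.234. bramble flowers: 1 < 1.234 → exclude; stop.
Optimal diet: shallow corollas, deep corollas — 2 of 5 types.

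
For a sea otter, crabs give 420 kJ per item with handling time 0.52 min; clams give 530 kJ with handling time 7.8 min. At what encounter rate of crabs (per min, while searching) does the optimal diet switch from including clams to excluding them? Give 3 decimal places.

Drop clams once their profitability E₂/h₂ falls below the rate achievable on crabs alone: E₂/h₂ = λE₁/(1 + λh₁).
Solve for λ: λE₁h₂ = E₂(1 + λh₁) → λ(E₁h₂ − E₂h₁) = E₂ → λ = E₂/(E₁h₂ − E₂h₁).
λ = 530/(420×7.8 − 530×0.52) = 530/3000 = 0.1766 per min.

0.177 per min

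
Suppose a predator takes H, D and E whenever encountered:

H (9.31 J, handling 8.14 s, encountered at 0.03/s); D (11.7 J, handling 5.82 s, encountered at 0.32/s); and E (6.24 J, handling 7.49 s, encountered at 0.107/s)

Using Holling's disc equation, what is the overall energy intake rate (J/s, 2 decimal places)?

R = (0.03×9.31 + 0.32×11.7 + 0.107×6.24) / (1 + 0.03×8.14 + 0.32×5.82 + 0.107×7.49) = 4.691/3.908 = 1.2 J/s.

1.20 J/s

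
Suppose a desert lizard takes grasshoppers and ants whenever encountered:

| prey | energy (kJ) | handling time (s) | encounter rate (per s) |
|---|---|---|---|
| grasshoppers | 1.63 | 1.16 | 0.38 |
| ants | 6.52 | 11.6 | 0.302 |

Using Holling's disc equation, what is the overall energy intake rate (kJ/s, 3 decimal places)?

0.524 kJ/s

R = (0.38×1.63 + 0.302×6.52) / (1 + 0.38×1.16 + 0.302×11.6) = 2.588/4.944 = 0.5236 kJ/s.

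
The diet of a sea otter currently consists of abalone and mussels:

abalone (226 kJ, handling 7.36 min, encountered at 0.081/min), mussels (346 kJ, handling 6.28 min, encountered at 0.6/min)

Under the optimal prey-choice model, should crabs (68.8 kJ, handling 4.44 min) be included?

On abalone and mussels alone, R = ΣλE/(1+Σλh) = 225.9/5.364 = 42.11 kJ/min.
Profitability of crabs: 68.8/4.44 = 15.5 kJ/min.
Since 15.5 < R, time spent handling crabs is better spent searching.

No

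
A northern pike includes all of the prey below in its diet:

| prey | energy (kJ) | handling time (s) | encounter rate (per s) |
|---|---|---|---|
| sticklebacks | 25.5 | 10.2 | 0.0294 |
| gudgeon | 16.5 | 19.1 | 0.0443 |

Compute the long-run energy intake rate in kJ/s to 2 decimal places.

R = (0.0294×25.5 + 0.0443×16.5) / (1 + 0.0294×10.2 + 0.0443×19.1) = 1.481/2.146 = 0.69 kJ/s.

0.69 kJ/s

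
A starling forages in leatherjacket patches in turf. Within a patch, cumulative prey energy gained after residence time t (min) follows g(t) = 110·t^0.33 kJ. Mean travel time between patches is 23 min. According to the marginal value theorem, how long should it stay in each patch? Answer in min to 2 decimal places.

11.33 min

By the marginal value theorem, leave when the instantaneous gain rate g'(t) equals the habitat-wide average g(t)/(T + t).
g'(t) = 0.33·110·t^-0.67. Setting 0.33·110·t^-0.67 = 110·t^0.33/(23+t) gives 0.33(23+t) = t, so 0.67·t = 0.33×23.
t* = 0.33×23/0.67 = 11.33 min.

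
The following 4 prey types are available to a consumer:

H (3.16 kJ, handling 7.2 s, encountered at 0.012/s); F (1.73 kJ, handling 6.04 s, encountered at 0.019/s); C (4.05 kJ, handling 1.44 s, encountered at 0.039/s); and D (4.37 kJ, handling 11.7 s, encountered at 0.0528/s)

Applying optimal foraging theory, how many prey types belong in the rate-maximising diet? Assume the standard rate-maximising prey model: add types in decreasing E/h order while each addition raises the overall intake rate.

E/h in descending order: C 2.81, H 0.439, D 0.374, F 0.286 kJ/s. The optimal diet is the largest prefix of this list for which every included type satisfies E_i/h_i > R on the types above it.
Rate on top 1: 0.1496. H: 0.439 > 0.1496 → include.
Rate on top 2: 0.1714. D: 0.374 > 0.1714 → include.
Rate on top 3: 0.2423. F: 0.286 > 0.2423 → include.
Optimal diet: C, H, D, F — 4 of 4 types.

4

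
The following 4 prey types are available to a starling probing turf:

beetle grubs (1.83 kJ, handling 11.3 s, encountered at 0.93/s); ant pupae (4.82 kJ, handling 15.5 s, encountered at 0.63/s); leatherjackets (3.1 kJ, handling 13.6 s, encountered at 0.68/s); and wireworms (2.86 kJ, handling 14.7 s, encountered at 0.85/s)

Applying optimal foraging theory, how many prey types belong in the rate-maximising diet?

1

E/h in descending order: ant pupae 0.311, leatherjackets 0.228, wireworms 0.195, beetle grubs 0.162 kJ/s. The optimal diet is the largest prefix of this list for which every included type satisfies E_i/h_i > R on the types above it.
Rate on top 1: 0.2821. leatherjackets: 0.228 < 0.2821 → exclude; stop.
Optimal diet: ant pupae — 1 of 4 types.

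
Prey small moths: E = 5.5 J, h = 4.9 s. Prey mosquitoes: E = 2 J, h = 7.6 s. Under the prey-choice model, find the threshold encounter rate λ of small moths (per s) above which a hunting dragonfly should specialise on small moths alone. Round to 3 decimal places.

The zero-one rule: include mosquitoes iff E₂/h₂ > λE₁/(1+λh₁). Equality gives the switch point.
λE₁h₂ = E₂ + λE₂h₁ ⇒ λ = E₂/(E₁h₂ − E₂h₁) = 2/(41.8 − 9.8) = 0.0625 per s.

0.063 per s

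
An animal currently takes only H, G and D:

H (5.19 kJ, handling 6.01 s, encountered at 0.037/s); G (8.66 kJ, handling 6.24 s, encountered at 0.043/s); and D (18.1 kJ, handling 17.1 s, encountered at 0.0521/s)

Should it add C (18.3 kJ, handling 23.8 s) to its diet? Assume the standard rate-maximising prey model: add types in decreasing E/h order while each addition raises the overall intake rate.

Current rate: (0.037×5.19 + 0.043×8.66 + 0.0521×18.1)/(1 + 0.037×6.01 + 0.043×6.24 + 0.0521×17.1) = 0.6329 kJ/s.
C: E/h = 18.3/23.8 = 0.7689 kJ/s.
0.7689 > 0.6329, so adding C raises the average — include it.

Yes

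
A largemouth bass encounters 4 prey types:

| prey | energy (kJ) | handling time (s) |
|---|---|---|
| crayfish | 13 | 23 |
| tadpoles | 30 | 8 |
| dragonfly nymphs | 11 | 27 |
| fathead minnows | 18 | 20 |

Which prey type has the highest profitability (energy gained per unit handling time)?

tadpoles

Profitability E/h (kJ/s): crayfish = 13/23 = 0.565, tadpoles = 30/8 = 3.75, dragonfly nymphs = 11/27 = 0.407, fathead minnows = 18/20 = 0.9.
Ranked: tadpoles > fathead minnows > crayfish > dragonfly nymphs.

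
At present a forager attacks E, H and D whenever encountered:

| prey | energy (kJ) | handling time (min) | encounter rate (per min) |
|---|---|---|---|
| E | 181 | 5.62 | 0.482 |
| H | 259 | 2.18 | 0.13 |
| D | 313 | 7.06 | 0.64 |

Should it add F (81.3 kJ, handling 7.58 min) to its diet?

Intake rate on the current diet: R = (0.482×181 + 0.13×259 + 0.64×313) / (1 + 0.482×5.62 + 0.13×2.18 + 0.64×7.06) = 321.2/8.511 = 37.74 kJ/min.
F: E/h = 81.3/7.58 = 10.73 kJ/min.
10.73 < 37.74, so adding F would lower the average — exclude it.

No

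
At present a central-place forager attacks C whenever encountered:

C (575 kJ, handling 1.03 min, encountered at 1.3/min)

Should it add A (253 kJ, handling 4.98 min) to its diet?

Current rate: (1.3×575)/(1 + 1.3×1.03) = 319.6 kJ/min.
A: E/h = 253/4.98 = 50.8 kJ/min.
50.8 < 319.6, so adding A would lower the average — exclude it.

No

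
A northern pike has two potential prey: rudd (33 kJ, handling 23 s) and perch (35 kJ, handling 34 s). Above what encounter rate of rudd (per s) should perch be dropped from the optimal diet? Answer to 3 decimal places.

At the threshold, the rate on rudd alone equals the profitability of perch: λ·33/(1 + λ·23) = 35/34 = 1.029.
Rearranging, λ(33 − 1.029×23) = 1.029, so λ = 1.029/9.324 = 0.1104 per s.

0.110 per s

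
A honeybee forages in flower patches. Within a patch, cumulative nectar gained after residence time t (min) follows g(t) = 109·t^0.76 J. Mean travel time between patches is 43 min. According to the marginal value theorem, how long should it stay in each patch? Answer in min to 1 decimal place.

136.2 min

Maximise g(t)/(T+t): set derivative to zero → g'(t)(T+t) = g(t).
g'(t) = 0.76·109·t^-0.24. Setting 0.76·109·t^-0.24 = 109·t^0.76/(43+t) gives 0.76(43+t) = t, so 0.24·t = 0.76×43.
t* = 0.76×43/0.24 = 136.2 min.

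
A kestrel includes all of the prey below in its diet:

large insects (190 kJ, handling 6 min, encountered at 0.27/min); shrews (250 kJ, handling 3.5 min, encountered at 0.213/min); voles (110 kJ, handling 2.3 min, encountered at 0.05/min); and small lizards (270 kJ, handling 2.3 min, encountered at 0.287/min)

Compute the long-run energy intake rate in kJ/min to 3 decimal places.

R = Σλ_iE_i / (1 + Σλ_ih_i)
Numerator: 0.27×190 + 0.213×250 + 0.05×110 + 0.287×270 = 187.5
Denominator: 1 + 0.27×6 + 0.213×3.5 + 0.05×2.3 + 0.287×2.3 = 4.141
R = 187.5/4.141 = 45.29 kJ/min

45.293 kJ/min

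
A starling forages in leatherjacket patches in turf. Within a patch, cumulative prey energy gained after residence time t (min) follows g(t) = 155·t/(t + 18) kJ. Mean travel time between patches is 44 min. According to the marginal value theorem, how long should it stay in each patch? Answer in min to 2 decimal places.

Optimal t* satisfies g'(t*) = g(t*)/(T + t*).
g'(t) = 155·18/(t + 18)². Setting 155·18/(t+18)² = 155t/[(t+18)(44+t)] gives 18(44+t) = t(t+18), so t² = 18×44 = 792.
t* = √792 = 28.14 min.

28.14 min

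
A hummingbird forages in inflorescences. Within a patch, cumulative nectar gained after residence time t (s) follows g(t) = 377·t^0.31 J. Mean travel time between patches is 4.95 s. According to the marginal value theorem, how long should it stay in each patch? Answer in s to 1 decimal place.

2.2 s

By the marginal value theorem, leave when the instantaneous gain rate g'(t) equals the habitat-wide average g(t)/(T + t).
g'(t) = 0.31·377·t^-0.69. Setting 0.31·377·t^-0.69 = 377·t^0.31/(4.95+t) gives 0.31(4.95+t) = t, so 0.69·t = 0.31×4.95.
t* = 0.31×4.95/0.69 = 2.224 s.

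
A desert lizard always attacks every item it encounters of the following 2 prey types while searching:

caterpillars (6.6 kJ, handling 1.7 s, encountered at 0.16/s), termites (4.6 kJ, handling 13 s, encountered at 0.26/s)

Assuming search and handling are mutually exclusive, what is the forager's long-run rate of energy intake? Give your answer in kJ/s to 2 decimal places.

0.48 kJ/s

Energy encountered per unit search time: 0.16×6.6 + 0.26×4.6 = 2.252 kJ/s.
Handling time per unit search time: 0.16×1.7 + 0.26×13 = 3.652.
Rate = 2.252/(1 + 3.652) = 0.4841 kJ/s.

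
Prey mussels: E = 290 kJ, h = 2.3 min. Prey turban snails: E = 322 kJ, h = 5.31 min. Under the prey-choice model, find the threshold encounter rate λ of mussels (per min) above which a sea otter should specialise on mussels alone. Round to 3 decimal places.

0.403 per min

The zero-one rule: include turban snails iff E₂/h₂ > λE₁/(1+λh₁). Equality gives the switch point.
λE₁h₂ = E₂ + λE₂h₁ ⇒ λ = E₂/(E₁h₂ − E₂h₁) = 322/(1540 − 740.6) = 0.4029 per min.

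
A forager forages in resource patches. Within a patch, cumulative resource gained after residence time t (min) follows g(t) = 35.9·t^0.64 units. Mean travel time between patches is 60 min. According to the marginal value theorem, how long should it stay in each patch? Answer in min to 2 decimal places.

106.67 min

Maximise g(t)/(T+t): set derivative to zero → g'(t)(T+t) = g(t).
g'(t) = 0.64·35.9·t^-0.36. Setting 0.64·35.9·t^-0.36 = 35.9·t^0.64/(60+t) gives 0.64(60+t) = t, so 0.36·t = 0.64×60.
t* = 0.64×60/0.36 = 106.7 min.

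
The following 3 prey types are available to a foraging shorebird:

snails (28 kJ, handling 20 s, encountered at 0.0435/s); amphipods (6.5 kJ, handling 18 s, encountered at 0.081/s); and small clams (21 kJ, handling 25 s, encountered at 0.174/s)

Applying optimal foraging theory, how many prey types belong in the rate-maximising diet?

2

Profitabilities (E/h, kJ/s): snails 1.4, small clams 0.84, amphipods 0.361. Add prey in this order while the next type's profitability exceeds the intake rate on those already taken.
Rate on top 1: 0.6513. small clams: 0.84 > 0.6513 → include.
Rate on top 2: 0.7833. amphipods: 0.361 < 0.7833 → exclude; stop.
Optimal diet: snails, small clams — 2 of 3 types.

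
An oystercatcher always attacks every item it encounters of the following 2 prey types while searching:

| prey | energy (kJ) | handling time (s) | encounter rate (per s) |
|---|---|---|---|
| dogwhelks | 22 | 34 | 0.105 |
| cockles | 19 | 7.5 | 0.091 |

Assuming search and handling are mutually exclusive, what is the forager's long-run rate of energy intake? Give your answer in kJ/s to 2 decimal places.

0.77 kJ/s

R = (0.105×22 + 0.091×19) / (1 + 0.105×34 + 0.091×7.5) = 4.039/5.252 = 0.769 kJ/s.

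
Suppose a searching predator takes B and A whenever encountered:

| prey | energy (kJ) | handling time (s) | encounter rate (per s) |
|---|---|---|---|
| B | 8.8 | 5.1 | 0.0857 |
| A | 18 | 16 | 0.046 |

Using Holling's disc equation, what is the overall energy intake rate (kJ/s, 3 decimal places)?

0.728 kJ/s

R = Σλ_iE_i / (1 + Σλ_ih_i)
Numerator: 0.0857×8.8 + 0.046×18 = 1.582
Denominator: 1 + 0.0857×5.1 + 0.046×16 = 2.173
R = 1.582/2.173 = 0.7281 kJ/s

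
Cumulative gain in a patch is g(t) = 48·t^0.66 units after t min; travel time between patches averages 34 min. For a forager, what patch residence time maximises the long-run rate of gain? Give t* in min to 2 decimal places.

66.00 min

Optimal t* satisfies g'(t*) = g(t*)/(T + t*).
g'(t) = 0.66·48·t^-0.34. Setting 0.66·48·t^-0.34 = 48·t^0.66/(34+t) gives 0.66(34+t) = t, so 0.34·t = 0.66×34.
t* = 0.66×34/0.34 = 66 min.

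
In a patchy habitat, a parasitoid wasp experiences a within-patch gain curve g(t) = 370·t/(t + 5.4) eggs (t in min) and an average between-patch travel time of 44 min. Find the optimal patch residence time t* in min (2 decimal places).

15.41 min

Maximise g(t)/(T+t): set derivative to zero → g'(t)(T+t) = g(t).
g'(t) = 370·5.4/(t + 5.4)². Setting 370·5.4/(t+5.4)² = 370t/[(t+5.4)(44+t)] gives 5.4(44+t) = t(t+5.4), so t² = 5.4×44 = 237.6.
t* = √237.6 = 15.41 min.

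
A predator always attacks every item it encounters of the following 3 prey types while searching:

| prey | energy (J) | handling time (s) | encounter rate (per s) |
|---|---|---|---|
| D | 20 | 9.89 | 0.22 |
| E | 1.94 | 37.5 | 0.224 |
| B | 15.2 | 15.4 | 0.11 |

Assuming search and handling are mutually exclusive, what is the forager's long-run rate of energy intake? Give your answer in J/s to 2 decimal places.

R = Σλ_iE_i / (1 + Σλ_ih_i)
Numerator: 0.22×20 + 0.224×1.94 + 0.11×15.2 = 6.507
Denominator: 1 + 0.22×9.89 + 0.224×37.5 + 0.11×15.4 = 13.27
R = 6.507/13.27 = 0.4903 J/s

0.49 J/s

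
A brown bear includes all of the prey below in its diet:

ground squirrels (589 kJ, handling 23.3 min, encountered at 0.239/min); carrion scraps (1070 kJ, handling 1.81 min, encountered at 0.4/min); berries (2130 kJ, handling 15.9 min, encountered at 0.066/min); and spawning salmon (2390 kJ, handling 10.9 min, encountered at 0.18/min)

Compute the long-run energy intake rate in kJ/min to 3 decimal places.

110.592 kJ/min

Energy encountered per unit search time: 0.239×589 + 0.4×1070 + 0.066×2130 + 0.18×2390 = 1140 kJ/min.
Handling time per unit search time: 0.239×23.3 + 0.4×1.81 + 0.066×15.9 + 0.18×10.9 = 9.304.
Rate = 1140/(1 + 9.304) = 110.6 kJ/min.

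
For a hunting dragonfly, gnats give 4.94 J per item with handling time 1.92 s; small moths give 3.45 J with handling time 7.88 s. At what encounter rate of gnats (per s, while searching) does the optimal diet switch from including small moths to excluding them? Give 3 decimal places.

The zero-one rule: include small moths iff E₂/h₂ > λE₁/(1+λh₁). Equality gives the switch point.
λE₁h₂ = E₂ + λE₂h₁ ⇒ λ = E₂/(E₁h₂ − E₂h₁) = 3.45/(38.93 − 6.624) = 0.1068 per s.

0.107 per s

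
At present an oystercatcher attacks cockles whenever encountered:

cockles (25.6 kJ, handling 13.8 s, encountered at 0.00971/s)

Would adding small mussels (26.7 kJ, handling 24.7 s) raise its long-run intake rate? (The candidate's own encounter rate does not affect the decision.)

Yes

Intake rate on the current diet: R = (0.00971×25.6) / (1 + 0.00971×13.8) = 0.2486/1.134 = 0.2192 kJ/s.
Profitability of small mussels: 26.7/24.7 = 1.081 kJ/s.
1.081 > 0.2192, so adding small mussels raises the average — include it.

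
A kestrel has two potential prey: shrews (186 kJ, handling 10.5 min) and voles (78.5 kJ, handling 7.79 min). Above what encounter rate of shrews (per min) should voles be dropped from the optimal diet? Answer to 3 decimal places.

0.126 per min

The zero-one rule: include voles iff E₂/h₂ > λE₁/(1+λh₁). Equality gives the switch point.
λE₁h₂ = E₂ + λE₂h₁ ⇒ λ = E₂/(E₁h₂ − E₂h₁) = 78.5/(1449 − 824.2) = 0.1257 per min.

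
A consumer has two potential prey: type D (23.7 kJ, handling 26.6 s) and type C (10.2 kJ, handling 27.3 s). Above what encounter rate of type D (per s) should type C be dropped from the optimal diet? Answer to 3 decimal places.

0.027 per s

At the threshold, the rate on type D alone equals the profitability of type C: λ·23.7/(1 + λ·26.6) = 10.2/27.3 = 0.3736.
Rearranging, λ(23.7 − 0.3736×26.6) = 0.3736, so λ = 0.3736/13.76 = 0.02715 per s.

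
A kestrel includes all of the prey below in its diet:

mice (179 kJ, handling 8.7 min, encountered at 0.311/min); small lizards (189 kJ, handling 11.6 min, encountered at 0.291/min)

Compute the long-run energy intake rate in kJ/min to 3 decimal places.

R = (0.311×179 + 0.291×189) / (1 + 0.311×8.7 + 0.291×11.6) = 110.7/7.081 = 15.63 kJ/min.

15.628 kJ/min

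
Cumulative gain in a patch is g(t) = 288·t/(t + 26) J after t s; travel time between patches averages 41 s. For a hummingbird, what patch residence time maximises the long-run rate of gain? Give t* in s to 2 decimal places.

32.65 s

By the marginal value theorem, leave when the instantaneous gain rate g'(t) equals the habitat-wide average g(t)/(T + t).
g'(t) = 288·26/(t + 26)². Setting 288·26/(t+26)² = 288t/[(t+26)(41+t)] gives 26(41+t) = t(t+26), so t² = 26×41 = 1066.
t* = √1066 = 32.65 s.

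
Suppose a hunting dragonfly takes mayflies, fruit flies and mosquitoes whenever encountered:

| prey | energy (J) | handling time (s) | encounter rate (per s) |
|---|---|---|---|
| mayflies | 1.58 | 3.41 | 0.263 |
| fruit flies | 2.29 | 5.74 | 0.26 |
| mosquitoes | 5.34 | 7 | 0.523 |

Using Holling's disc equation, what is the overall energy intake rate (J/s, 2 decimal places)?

R = Σλ_iE_i / (1 + Σλ_ih_i)
Numerator: 0.263×1.58 + 0.26×2.29 + 0.523×5.34 = 3.804
Denominator: 1 + 0.263×3.41 + 0.26×5.74 + 0.523×7 = 7.05
R = 3.804/7.05 = 0.5395 J/s

0.54 J/s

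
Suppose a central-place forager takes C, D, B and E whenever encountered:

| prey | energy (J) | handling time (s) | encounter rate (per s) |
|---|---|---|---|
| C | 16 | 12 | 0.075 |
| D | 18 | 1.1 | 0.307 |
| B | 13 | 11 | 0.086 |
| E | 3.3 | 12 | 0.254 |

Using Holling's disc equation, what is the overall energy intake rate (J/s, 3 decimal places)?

1.393 J/s

R = (0.075×16 + 0.307×18 + 0.086×13 + 0.254×3.3) / (1 + 0.075×12 + 0.307×1.1 + 0.086×11 + 0.254×12) = 8.682/6.232 = 1.393 J/s.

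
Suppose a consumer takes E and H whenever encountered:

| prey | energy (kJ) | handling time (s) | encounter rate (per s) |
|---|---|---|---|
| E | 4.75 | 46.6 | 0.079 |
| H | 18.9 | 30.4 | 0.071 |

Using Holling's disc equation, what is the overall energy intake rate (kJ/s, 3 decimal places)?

R = Σλ_iE_i / (1 + Σλ_ih_i)
Numerator: 0.079×4.75 + 0.071×18.9 = 1.717
Denominator: 1 + 0.079×46.6 + 0.071×30.4 = 6.84
R = 1.717/6.84 = 0.2511 kJ/s

0.251 kJ/s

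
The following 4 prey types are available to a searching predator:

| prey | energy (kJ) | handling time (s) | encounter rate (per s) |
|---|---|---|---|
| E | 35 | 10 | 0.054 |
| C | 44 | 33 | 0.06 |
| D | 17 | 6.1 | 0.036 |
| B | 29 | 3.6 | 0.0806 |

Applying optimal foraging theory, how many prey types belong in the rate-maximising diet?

Rank by E/h (kJ/s): B 8.06, E 3.5, D 2.79, C 1.33. Include each in turn until the next type's E/h falls below the running intake rate.
Rate on top 1: 1.812. E: 3.5 > 1.812 → include.
Rate on top 2: 2.31. D: 2.79 > 2.31 → include.
Rate on top 3: 2.361. C: 1.33 < 2.361 → exclude; stop.
Optimal diet: B, E, D — 3 of 4 types.

3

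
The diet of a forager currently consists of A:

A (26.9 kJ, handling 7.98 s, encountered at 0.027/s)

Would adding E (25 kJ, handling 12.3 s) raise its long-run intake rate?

Intake rate on the current diet: R = (0.027×26.9) / (1 + 0.027×7.98) = 0.7263/1.215 = 0.5976 kJ/s.
Profitability of E: 25/12.3 = 2.033 kJ/s.
Since 2.033 > R, including E increases the long-run rate.

Yes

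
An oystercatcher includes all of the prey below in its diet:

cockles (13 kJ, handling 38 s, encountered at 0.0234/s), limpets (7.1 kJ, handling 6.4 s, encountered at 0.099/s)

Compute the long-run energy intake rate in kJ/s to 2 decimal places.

R = Σλ_iE_i / (1 + Σλ_ih_i)
Numerator: 0.0234×13 + 0.099×7.1 = 1.007
Denominator: 1 + 0.0234×38 + 0.099×6.4 = 2.523
R = 1.007/2.523 = 0.3992 kJ/s

0.40 kJ/s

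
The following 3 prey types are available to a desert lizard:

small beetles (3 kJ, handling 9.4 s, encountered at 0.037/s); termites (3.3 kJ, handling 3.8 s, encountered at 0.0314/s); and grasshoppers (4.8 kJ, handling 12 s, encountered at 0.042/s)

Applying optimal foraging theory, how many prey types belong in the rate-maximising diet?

3

Rank by E/h (kJ/s): termites 0.868, grasshoppers 0.4, small beetles 0.319. Include each in turn until the next type's E/h falls below the running intake rate.
Rate on top 1: 0.09257. grasshoppers: 0.4 > 0.09257 → include.
Rate on top 2: 0.188. small beetles: 0.319 > 0.188 → include.
Optimal diet: termites, grasshoppers, small beetles — 3 of 3 types.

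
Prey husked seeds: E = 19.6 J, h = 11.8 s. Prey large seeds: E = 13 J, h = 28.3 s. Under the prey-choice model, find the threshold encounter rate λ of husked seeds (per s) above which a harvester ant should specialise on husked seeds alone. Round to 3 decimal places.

0.032 per s

Drop large seeds once their profitability E₂/h₂ falls below the rate achievable on husked seeds alone: E₂/h₂ = λE₁/(1 + λh₁).
Solve for λ: λE₁h₂ = E₂(1 + λh₁) → λ(E₁h₂ − E₂h₁) = E₂ → λ = E₂/(E₁h₂ − E₂h₁).
λ = 13/(19.6×28.3 − 13×11.8) = 13/401.3 = 0.0324 per s.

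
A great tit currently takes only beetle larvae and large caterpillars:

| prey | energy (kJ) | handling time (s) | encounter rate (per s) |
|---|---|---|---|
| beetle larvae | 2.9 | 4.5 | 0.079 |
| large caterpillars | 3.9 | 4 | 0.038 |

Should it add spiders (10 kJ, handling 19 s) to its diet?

Yes

Intake rate on the current diet: R = (0.079×2.9 + 0.038×3.9) / (1 + 0.079×4.5 + 0.038×4) = 0.3773/1.507 = 0.2503 kJ/s.
Profitability of spiders: 10/19 = 0.5263 kJ/s.
Since 0.5263 > R, including spiders increases the long-run rate.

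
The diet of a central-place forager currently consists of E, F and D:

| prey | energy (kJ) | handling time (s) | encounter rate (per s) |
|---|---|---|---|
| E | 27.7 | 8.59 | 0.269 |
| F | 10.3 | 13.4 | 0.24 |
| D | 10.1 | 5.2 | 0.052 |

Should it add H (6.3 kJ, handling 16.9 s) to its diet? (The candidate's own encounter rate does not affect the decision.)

Current rate: (0.269×27.7 + 0.24×10.3 + 0.052×10.1)/(1 + 0.269×8.59 + 0.24×13.4 + 0.052×5.2) = 1.537 kJ/s.
Profitability of H: 6.3/16.9 = 0.3728 kJ/s.
Since 0.3728 < R, time spent handling H is better spent searching.

No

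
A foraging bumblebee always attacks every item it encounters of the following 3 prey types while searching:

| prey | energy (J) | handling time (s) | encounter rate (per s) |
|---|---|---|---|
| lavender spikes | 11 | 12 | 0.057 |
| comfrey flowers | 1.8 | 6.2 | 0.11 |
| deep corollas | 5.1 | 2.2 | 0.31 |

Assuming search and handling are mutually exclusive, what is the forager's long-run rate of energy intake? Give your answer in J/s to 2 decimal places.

Energy encountered per unit search time: 0.057×11 + 0.11×1.8 + 0.31×5.1 = 2.406 J/s.
Handling time per unit search time: 0.057×12 + 0.11×6.2 + 0.31×2.2 = 2.048.
Rate = 2.406/(1 + 2.048) = 0.7894 J/s.

0.79 J/s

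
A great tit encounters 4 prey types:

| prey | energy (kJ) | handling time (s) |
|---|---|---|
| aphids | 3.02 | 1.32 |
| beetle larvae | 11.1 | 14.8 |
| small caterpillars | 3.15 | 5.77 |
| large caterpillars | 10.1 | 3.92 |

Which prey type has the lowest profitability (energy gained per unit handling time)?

Profitability E/h (kJ/s): aphids = 3.02/1.32 = 2.29, beetle larvae = 11.1/14.8 = 0.75, small caterpillars = 3.15/5.77 = 0.546, large caterpillars = 10.1/3.92 = 2.58.
Ranked: large caterpillars > aphids > beetle larvae > small caterpillars.

small caterpillars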